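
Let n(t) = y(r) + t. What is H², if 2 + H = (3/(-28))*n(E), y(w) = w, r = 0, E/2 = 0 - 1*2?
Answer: 121/49 ≈ 2.4694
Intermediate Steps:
E = -4 (E = 2*(0 - 1*2) = 2*(0 - 2) = 2*(-2) = -4)
n(t) = t (n(t) = 0 + t = t)
H = -11/7 (H = -2 + (3/(-28))*(-4) = -2 + (3*(-1/28))*(-4) = -2 - 3/28*(-4) = -2 + 3/7 = -11/7 ≈ -1.5714)
H² = (-11/7)² = 121/49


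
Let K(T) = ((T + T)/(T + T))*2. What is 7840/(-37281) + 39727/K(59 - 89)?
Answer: 1481046607/74562 ≈ 19863.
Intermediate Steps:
K(T) = 2 (K(T) = ((2*T)/((2*T)))*2 = ((2*T)*(1/(2*T)))*2 = 1*2 = 2)
7840/(-37281) + 39727/K(59 - 89) = 7840/(-37281) + 39727/2 = 7840*(-1/37281) + 39727*(½) = -7840/37281 + 39727/2 = 1481046607/74562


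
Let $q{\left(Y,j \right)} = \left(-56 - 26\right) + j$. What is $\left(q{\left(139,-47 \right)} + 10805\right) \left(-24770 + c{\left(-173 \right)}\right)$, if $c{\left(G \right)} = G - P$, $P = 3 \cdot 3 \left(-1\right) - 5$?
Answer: $-266142004$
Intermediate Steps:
$P = -14$ ($P = 9 \left(-1\right) - 5 = -9 - 5 = -14$)
$q{\left(Y,j \right)} = -82 + j$
$c{\left(G \right)} = 14 + G$ ($c{\left(G \right)} = G - -14 = G + 14 = 14 + G$)
$\left(q{\left(139,-47 \right)} + 10805\right) \left(-24770 + c{\left(-173 \right)}\right) = \left(\left(-82 - 47\right) + 10805\right) \left(-24770 + \left(14 - 173\right)\right) = \left(-129 + 10805\right) \left(-24770 - 159\right) = 10676 \left(-24929\right) = -266142004$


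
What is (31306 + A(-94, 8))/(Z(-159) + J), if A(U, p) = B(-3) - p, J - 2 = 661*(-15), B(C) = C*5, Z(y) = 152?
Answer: -31283/9761 ≈ -3.2049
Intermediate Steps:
B(C) = 5*C
J = -9913 (J = 2 + 661*(-15) = 2 - 9915 = -9913)
A(U, p) = -15 - p (A(U, p) = 5*(-3) - p = -15 - p)
(31306 + A(-94, 8))/(Z(-159) + J) = (31306 + (-15 - 1*8))/(152 - 9913) = (31306 + (-15 - 8))/(-9761) = (31306 - 23)*(-1/9761) = 31283*(-1/9761) = -31283/9761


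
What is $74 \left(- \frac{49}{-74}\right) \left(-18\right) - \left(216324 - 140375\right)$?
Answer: $-76831$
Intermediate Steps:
$74 \left(- \frac{49}{-74}\right) \left(-18\right) - \left(216324 - 140375\right) = 74 \left(\left(-49\right) \left(- \frac{1}{74}\right)\right) \left(-18\right) - 75949 = 74 \cdot \frac{49}{74} \left(-18\right) - 75949 = 49 \left(-18\right) - 75949 = -882 - 75949 = -76831$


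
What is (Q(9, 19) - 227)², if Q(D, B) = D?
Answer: 47524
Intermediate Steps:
(Q(9, 19) - 227)² = (9 - 227)² = (-218)² = 47524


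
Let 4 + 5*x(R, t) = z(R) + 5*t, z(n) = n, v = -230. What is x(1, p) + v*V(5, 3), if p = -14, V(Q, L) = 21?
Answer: -24223/5 ≈ -4844.6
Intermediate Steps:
x(R, t) = -4/5 + t + R/5 (x(R, t) = -4/5 + (R + 5*t)/5 = -4/5 + (t + R/5) = -4/5 + t + R/5)
x(1, p) + v*V(5, 3) = (-4/5 - 14 + (1/5)*1) - 230*21 = (-4/5 - 14 + 1/5) - 4830 = -73/5 - 4830 = -24223/5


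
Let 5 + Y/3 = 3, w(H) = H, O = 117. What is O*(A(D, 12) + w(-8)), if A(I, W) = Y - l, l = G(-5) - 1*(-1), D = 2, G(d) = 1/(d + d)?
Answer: -17433/10 ≈ -1743.3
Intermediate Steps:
G(d) = 1/(2*d)
Y = -6 (Y = -15 + 3*3 = -15 + 9 = -6)
l = 9/10 (l = (½)/(-5) - 1*(-1) = (½)*(-⅕) + 1 = -⅒ + 1 = 9/10 ≈ 0.90000)
A(I, W) = -69/10 (A(I, W) = -6 - 1*9/10 = -6 - 9/10 = -69/10)
O*(A(D, 12) + w(-8)) = 117*(-69/10 - 8) = 117*(-149/10) = -17433/10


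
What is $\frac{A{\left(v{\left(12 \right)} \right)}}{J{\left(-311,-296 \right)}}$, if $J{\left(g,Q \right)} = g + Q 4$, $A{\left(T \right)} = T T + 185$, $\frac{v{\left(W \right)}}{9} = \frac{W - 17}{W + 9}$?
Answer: $- \frac{1858}{14651} \approx -0.12682$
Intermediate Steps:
$v{\left(W \right)} = \frac{9 \left(-17 + W\right)}{9 + W}$ ($v{\left(W \right)} = 9 \frac{W - 17}{W + 9} = 9 \frac{-17 + W}{9 + W} = \frac{9 \left(-17 + W\right)}{9 + W}$)
$A{\left(T \right)} = 185 + T^{2}$ ($A{\left(T \right)} = T^{2} + 185 = 185 + T^{2}$)
$J{\left(g,Q \right)} = g + 4 Q$
$\frac{A{\left(v{\left(12 \right)} \right)}}{J{\left(-311,-296 \right)}} = \frac{185 + \left(\frac{9 \left(-17 + 12\right)}{9 + 12}\right)^{2}}{-311 + 4 \left(-296\right)} = \frac{185 + \left(9 \cdot \frac{1}{21} \left(-5\right)\right)^{2}}{-311 - 1184} = \frac{185 + \left(9 \cdot \frac{1}{21} \left(-5\right)\right)^{2}}{-1495} = \left(185 + \left(- \frac{15}{7}\right)^{2}\right) \left(- \frac{1}{1495}\right) = \left(185 + \frac{225}{49}\right) \left(- \frac{1}{1495}\right) = \frac{9290}{49} \left(- \frac{1}{1495}\right) = - \frac{1858}{14651}$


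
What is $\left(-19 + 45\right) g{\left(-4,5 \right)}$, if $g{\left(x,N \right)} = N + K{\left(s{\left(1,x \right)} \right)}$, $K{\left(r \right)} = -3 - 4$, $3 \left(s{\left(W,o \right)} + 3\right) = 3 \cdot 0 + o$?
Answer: $-52$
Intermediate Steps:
$s{\left(W,o \right)} = -3 + \frac{o}{3}$ ($s{\left(W,o \right)} = -3 + \frac{3 \cdot 0 + o}{3} = -3 + \frac{0 + o}{3} = -3 + \frac{o}{3}$)
$K{\left(r \right)} = -7$
$g{\left(x,N \right)} = -7 + N$ ($g{\left(x,N \right)} = N - 7 = -7 + N$)
$\left(-19 + 45\right) g{\left(-4,5 \right)} = \left(-19 + 45\right) \left(-7 + 5\right) = 26 \left(-2\right) = -52$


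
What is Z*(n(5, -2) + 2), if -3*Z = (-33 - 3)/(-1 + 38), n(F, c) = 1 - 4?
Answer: -12/37 ≈ -0.32432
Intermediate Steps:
n(F, c) = -3
Z = 12/37 (Z = -(-33 - 3)/(3*(-1 + 38)) = -(-12)/37 = -⅓*(-36/37) = 12/37 ≈ 0.32432)
Z*(n(5, -2) + 2) = 12*(-3 + 2)/37 = (12/37)*(-1) = -12/37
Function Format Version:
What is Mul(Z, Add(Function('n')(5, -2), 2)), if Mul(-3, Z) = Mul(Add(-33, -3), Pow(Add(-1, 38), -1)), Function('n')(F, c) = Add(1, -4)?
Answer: Rational(-12, 37) ≈ -0.32432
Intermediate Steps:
Function('n')(F, c) = -3
Z = Rational(12, 37) (Z = Mul(Rational(-1, 3), Mul(Add(-33, -3), Pow(Add(-1, 38), -1))) = Mul(Rational(-1, 3), Mul(-36, Pow(37, -1))) = Mul(Rational(-1, 3), Mul(-36, Rational(1, 37))) = Mul(Rational(-1, 3), Rational(-36, 37)) = Rational(12, 37) ≈ 0.32432)
Mul(Z, Add(Function('n')(5, -2), 2)) = Mul(Rational(12, 37), Add(-3, 2)) = Mul(Rational(12, 37), -1) = Rational(-12, 37)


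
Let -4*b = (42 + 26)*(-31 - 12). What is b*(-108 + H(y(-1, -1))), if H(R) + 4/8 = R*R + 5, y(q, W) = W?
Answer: -149855/2 ≈ -74928.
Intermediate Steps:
H(R) = 9/2 + R² (H(R) = -½ + (R*R + 5) = -½ + (R² + 5) = -½ + (5 + R²) = 9/2 + R²)
b = 731 (b = -(42 + 26)*(-31 - 12)/4 = -17*(-43) = -¼*(-2924) = 731)
b*(-108 + H(y(-1, -1))) = 731*(-108 + (9/2 + (-1)²)) = 731*(-108 + (9/2 + 1)) = 731*(-108 + 11/2) = 731*(-205/2) = -149855/2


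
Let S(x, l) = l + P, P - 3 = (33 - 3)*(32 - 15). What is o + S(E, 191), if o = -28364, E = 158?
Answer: -27660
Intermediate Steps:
P = 513 (P = 3 + (33 - 3)*(32 - 15) = 3 + 30*17 = 3 + 510 = 513)
S(x, l) = 513 + l (S(x, l) = l + 513 = 513 + l)
o + S(E, 191) = -28364 + (513 + 191) = -28364 + 704 = -27660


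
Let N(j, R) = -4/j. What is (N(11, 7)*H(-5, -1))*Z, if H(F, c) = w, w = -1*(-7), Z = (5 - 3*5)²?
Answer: -2800/11 ≈ -254.55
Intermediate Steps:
Z = 100 (Z = (5 - 15)² = (-10)² = 100)
w = 7
H(F, c) = 7
(N(11, 7)*H(-5, -1))*Z = (-4/11*7)*100 = (-4*1/11*7)*100 = -4/11*7*100 = -28/11*100 = -2800/11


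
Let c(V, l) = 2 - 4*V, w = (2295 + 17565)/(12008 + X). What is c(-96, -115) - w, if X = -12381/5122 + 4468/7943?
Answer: 14441309367562/37573735937 ≈ 384.35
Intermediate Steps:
X = -5804399/3129542 (X = -12381*1/5122 + 4468*(1/7943) = -12381/5122 + 4468/7943 = -5804399/3129542 ≈ -1.8547)
w = 62152704120/37573735937 (w = (2295 + 17565)/(12008 - 5804399/3129542) = 19860/(37573735937/3129542) = 19860*(3129542/37573735937) = 62152704120/37573735937 ≈ 1.6542)
c(-96, -115) - w = (2 - 4*(-96)) - 1*62152704120/37573735937 = (2 + 384) - 62152704120/37573735937 = 386 - 62152704120/37573735937 = 14441309367562/37573735937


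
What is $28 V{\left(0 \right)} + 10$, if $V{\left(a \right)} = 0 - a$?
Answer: $10$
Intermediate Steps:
$V{\left(a \right)} = - a$
$28 V{\left(0 \right)} + 10 = 28 \left(\left(-1\right) 0\right) + 10 = 28 \cdot 0 + 10 = 0 + 10 = 10$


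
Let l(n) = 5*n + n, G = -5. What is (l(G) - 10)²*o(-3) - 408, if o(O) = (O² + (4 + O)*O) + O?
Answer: 4392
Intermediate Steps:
o(O) = O + O² + O*(4 + O) (o(O) = (O² + O*(4 + O)) + O = O + O² + O*(4 + O))
l(n) = 6*n
(l(G) - 10)²*o(-3) - 408 = (6*(-5) - 10)²*(-3*(5 + 2*(-3))) - 408 = (-30 - 10)²*(-3*(5 - 6)) - 408 = (-40)²*(-3*(-1)) - 408 = 1600*3 - 408 = 4800 - 408 = 4392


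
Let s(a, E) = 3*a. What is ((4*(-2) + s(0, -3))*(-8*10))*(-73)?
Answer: -46720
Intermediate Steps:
((4*(-2) + s(0, -3))*(-8*10))*(-73) = ((4*(-2) + 3*0)*(-8*10))*(-73) = ((-8 + 0)*(-80))*(-73) = -8*(-80)*(-73) = 640*(-73) = -46720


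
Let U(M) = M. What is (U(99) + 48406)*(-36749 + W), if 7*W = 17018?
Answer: -11652113625/7 ≈ -1.6646e+9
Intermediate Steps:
W = 17018/7 (W = (⅐)*17018 = 17018/7 ≈ 2431.1)
(U(99) + 48406)*(-36749 + W) = (99 + 48406)*(-36749 + 17018/7) = 48505*(-240225/7) = -11652113625/7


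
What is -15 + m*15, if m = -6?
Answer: -105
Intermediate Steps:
-15 + m*15 = -15 - 6*15 = -15 - 90 = -105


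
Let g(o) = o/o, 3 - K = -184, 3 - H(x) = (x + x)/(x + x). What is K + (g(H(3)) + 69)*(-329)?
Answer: -22843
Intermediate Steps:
H(x) = 2 (H(x) = 3 - (x + x)/(x + x) = 3 - 2*x/(2*x) = 3 - 2*x*1/(2*x) = 3 - 1*1 = 3 - 1 = 2)
K = 187 (K = 3 - 1*(-184) = 3 + 184 = 187)
g(o) = 1
K + (g(H(3)) + 69)*(-329) = 187 + (1 + 69)*(-329) = 187 + 70*(-329) = 187 - 23030 = -22843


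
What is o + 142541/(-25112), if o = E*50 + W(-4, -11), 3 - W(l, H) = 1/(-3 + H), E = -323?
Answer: -2839369479/175784 ≈ -16153.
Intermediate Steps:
W(l, H) = 3 - 1/(-3 + H)
o = -226057/14 (o = -323*50 + (-10 + 3*(-11))/(-3 - 11) = -16150 + (-10 - 33)/(-14) = -16150 - 1/14*(-43) = -16150 + 43/14 = -226057/14 ≈ -16147.)
o + 142541/(-25112) = -226057/14 + 142541/(-25112) = -226057/14 + 142541*(-1/25112) = -226057/14 - 142541/25112 = -2839369479/175784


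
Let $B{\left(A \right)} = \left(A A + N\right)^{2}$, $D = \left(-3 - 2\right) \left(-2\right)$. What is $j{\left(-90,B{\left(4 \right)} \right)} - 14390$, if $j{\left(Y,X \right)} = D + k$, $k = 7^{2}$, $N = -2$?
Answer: $-14331$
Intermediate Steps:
$D = 10$ ($D = \left(-5\right) \left(-2\right) = 10$)
$B{\left(A \right)} = \left(-2 + A^{2}\right)^{2}$ ($B{\left(A \right)} = \left(A A - 2\right)^{2} = \left(A^{2} - 2\right)^{2} = \left(-2 + A^{2}\right)^{2}$)
$k = 49$
$j{\left(Y,X \right)} = 59$ ($j{\left(Y,X \right)} = 10 + 49 = 59$)
$j{\left(-90,B{\left(4 \right)} \right)} - 14390 = 59 - 14390 = -14331$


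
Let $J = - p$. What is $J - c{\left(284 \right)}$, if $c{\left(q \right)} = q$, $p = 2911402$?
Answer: $-2911686$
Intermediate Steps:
$J = -2911402$ ($J = \left(-1\right) 2911402 = -2911402$)
$J - c{\left(284 \right)} = -2911402 - 284 = -2911686$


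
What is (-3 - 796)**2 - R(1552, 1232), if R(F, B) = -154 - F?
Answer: 640107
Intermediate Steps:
(-3 - 796)**2 - R(1552, 1232) = (-3 - 796)**2 - (-154 - 1*1552) = (-799)**2 - (-154 - 1552) = 638401 - 1*(-1706) = 638401 + 1706 = 640107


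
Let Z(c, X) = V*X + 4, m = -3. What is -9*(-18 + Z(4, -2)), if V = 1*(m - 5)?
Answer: -18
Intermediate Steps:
V = -8 (V = 1*(-3 - 5) = 1*(-8) = -8)
Z(c, X) = 4 - 8*X (Z(c, X) = -8*X + 4 = 4 - 8*X)
-9*(-18 + Z(4, -2)) = -9*(-18 + (4 - 8*(-2))) = -9*(-18 + (4 + 16)) = -9*(-18 + 20) = -9*2 = -18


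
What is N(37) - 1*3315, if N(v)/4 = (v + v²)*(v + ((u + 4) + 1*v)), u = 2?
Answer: 446605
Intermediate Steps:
N(v) = 4*(6 + 2*v)*(v + v²) (N(v) = 4*((v + v²)*(v + ((2 + 4) + 1*v))) = 4*((v + v²)*(v + (6 + v))) = 4*((v + v²)*(6 + 2*v)) = 4*((6 + 2*v)*(v + v²)) = 4*(6 + 2*v)*(v + v²))
N(37) - 1*3315 = 8*37*(3 + 37² + 4*37) - 1*3315 = 8*37*(3 + 1369 + 148) - 3315 = 8*37*1520 - 3315 = 449920 - 3315 = 446605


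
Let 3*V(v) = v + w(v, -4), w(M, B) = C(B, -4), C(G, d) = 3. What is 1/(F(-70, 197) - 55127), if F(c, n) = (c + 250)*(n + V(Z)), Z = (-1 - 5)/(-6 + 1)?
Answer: -1/19415 ≈ -5.1507e-5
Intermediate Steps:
w(M, B) = 3
Z = 6/5 (Z = -6/(-5) = -6*(-1/5) = 6/5 ≈ 1.2000)
V(v) = 1 + v/3 (V(v) = (v + 3)/3 = (3 + v)/3 = 1 + v/3)
F(c, n) = (250 + c)*(7/5 + n) (F(c, n) = (c + 250)*(n + (1 + (1/3)*(6/5))) = (250 + c)*(n + (1 + 2/5)) = (250 + c)*(n + 7/5) = (250 + c)*(7/5 + n))
1/(F(-70, 197) - 55127) = 1/((350 + 250*197 + (7/5)*(-70) - 70*197) - 55127) = 1/((350 + 49250 - 98 - 13790) - 55127) = 1/(35712 - 55127) = 1/(-19415) = -1/19415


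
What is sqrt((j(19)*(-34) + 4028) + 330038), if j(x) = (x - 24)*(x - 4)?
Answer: 2*sqrt(84154) ≈ 580.19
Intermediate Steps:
j(x) = (-24 + x)*(-4 + x)
sqrt((j(19)*(-34) + 4028) + 330038) = sqrt(((96 + 19**2 - 28*19)*(-34) + 4028) + 330038) = sqrt(((96 + 361 - 532)*(-34) + 4028) + 330038) = sqrt((-75*(-34) + 4028) + 330038) = sqrt((2550 + 4028) + 330038) = sqrt(6578 + 330038) = sqrt(336616) = 2*sqrt(84154)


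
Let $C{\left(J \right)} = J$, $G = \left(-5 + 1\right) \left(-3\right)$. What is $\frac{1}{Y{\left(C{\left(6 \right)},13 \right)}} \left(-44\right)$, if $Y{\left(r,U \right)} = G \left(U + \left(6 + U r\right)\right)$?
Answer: $- \frac{11}{291} \approx -0.037801$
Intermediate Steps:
$G = 12$ ($G = \left(-4\right) \left(-3\right) = 12$)
$Y{\left(r,U \right)} = 72 + 12 U + 12 U r$ ($Y{\left(r,U \right)} = 12 \left(U + \left(6 + U r\right)\right) = 12 \left(6 + U + U r\right) = 72 + 12 U + 12 U r$)
$\frac{1}{Y{\left(C{\left(6 \right)},13 \right)}} \left(-44\right) = \frac{1}{72 + 12 \cdot 13 + 12 \cdot 13 \cdot 6} \left(-44\right) = \frac{1}{72 + 156 + 936} \left(-44\right) = \frac{1}{1164} \left(-44\right) = - \frac{11}{291}$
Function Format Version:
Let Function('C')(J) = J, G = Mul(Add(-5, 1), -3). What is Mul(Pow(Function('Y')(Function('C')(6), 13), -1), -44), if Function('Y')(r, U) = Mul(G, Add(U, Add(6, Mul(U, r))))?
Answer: Rational(-11, 291) ≈ -0.037801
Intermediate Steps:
G = 12 (G = Mul(-4, -3) = 12)
Function('Y')(r, U) = Add(72, Mul(12, U), Mul(12, U, r)) (Function('Y')(r, U) = Mul(12, Add(U, Add(6, Mul(U, r)))) = Mul(12, Add(6, U, Mul(U, r))) = Add(72, Mul(12, U), Mul(12, U, r)))
Mul(Pow(Function('Y')(Function('C')(6), 13), -1), -44) = Mul(Pow(Add(72, Mul(12, 13), Mul(12, 13, 6)), -1), -44) = Mul(Pow(Add(72, 156, 936), -1), -44) = Mul(Pow(1164, -1), -44) = Mul(Rational(1, 1164), -44) = Rational(-11, 291)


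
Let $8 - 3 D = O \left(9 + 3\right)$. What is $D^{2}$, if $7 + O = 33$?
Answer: $\frac{92416}{9} \approx 10268.0$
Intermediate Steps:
$O = 26$ ($O = -7 + 33 = 26$)
$D = - \frac{304}{3}$ ($D = \frac{8}{3} - \frac{26 \left(9 + 3\right)}{3} = \frac{8}{3} - \frac{26 \cdot 12}{3} = \frac{8}{3} - 104 = - \frac{304}{3} \approx -101.33$)
$D^{2} = \left(- \frac{304}{3}\right)^{2} = \frac{92416}{9}$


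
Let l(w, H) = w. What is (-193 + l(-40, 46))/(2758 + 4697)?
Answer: -233/7455 ≈ -0.031254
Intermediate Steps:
(-193 + l(-40, 46))/(2758 + 4697) = (-193 - 40)/(2758 + 4697) = -233/7455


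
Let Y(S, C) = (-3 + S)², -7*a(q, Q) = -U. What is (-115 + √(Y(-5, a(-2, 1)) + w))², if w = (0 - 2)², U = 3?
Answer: 13293 - 460*√17 ≈ 11396.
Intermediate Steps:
a(q, Q) = 3/7 (a(q, Q) = -(-1)*3/7 = -⅐*(-3) = 3/7)
w = 4 (w = (-2)² = 4)
(-115 + √(Y(-5, a(-2, 1)) + w))² = (-115 + √((-3 - 5)² + 4))² = (-115 + √((-8)² + 4))² = (-115 + √(64 + 4))² = (-115 + √68)² = (-115 + 2*√17)²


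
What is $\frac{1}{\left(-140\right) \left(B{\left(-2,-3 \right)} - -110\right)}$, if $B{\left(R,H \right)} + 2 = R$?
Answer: $- \frac{1}{14840} \approx -6.7385 \cdot 10^{-5}$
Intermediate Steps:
$B{\left(R,H \right)} = -2 + R$
$\frac{1}{\left(-140\right) \left(B{\left(-2,-3 \right)} - -110\right)} = \frac{1}{\left(-140\right) \left(\left(-2 - 2\right) - -110\right)} = \frac{1}{\left(-140\right) \left(-4 + 110\right)} = \frac{1}{\left(-140\right) 106} = \frac{1}{-14840} = - \frac{1}{14840}$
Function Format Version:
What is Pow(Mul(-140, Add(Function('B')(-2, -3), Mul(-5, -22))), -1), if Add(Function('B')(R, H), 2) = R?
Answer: Rational(-1, 14840) ≈ -6.7385e-5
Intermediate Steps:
Function('B')(R, H) = Add(-2, R)
Pow(Mul(-140, Add(Function('B')(-2, -3), Mul(-5, -22))), -1) = Pow(Mul(-140, Add(Add(-2, -2), Mul(-5, -22))), -1) = Pow(Mul(-140, Add(-4, 110)), -1) = Pow(Mul(-140, 106), -1) = Pow(-14840, -1) = Rational(-1, 14840)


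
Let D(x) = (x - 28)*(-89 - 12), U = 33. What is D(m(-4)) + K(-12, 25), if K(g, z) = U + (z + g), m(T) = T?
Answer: 3278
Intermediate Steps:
K(g, z) = 33 + g + z (K(g, z) = 33 + (z + g) = 33 + (g + z) = 33 + g + z)
D(x) = 2828 - 101*x (D(x) = (-28 + x)*(-101) = 2828 - 101*x)
D(m(-4)) + K(-12, 25) = (2828 - 101*(-4)) + (33 - 12 + 25) = (2828 + 404) + 46 = 3232 + 46 = 3278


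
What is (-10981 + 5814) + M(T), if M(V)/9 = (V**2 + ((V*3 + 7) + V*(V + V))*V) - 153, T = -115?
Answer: -26913439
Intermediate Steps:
M(V) = -1377 + 9*V**2 + 9*V*(7 + 2*V**2 + 3*V) (M(V) = 9*((V**2 + ((V*3 + 7) + V*(V + V))*V) - 153) = 9*((V**2 + ((3*V + 7) + V*(2*V))*V) - 153) = 9*((V**2 + ((7 + 3*V) + 2*V**2)*V) - 153) = 9*((V**2 + (7 + 2*V**2 + 3*V)*V) - 153) = 9*((V**2 + V*(7 + 2*V**2 + 3*V)) - 153) = 9*(-153 + V**2 + V*(7 + 2*V**2 + 3*V)) = -1377 + 9*V**2 + 9*V*(7 + 2*V**2 + 3*V))
(-10981 + 5814) + M(T) = (-10981 + 5814) + (-1377 + 18*(-115)**3 + 36*(-115)**2 + 63*(-115)) = -5167 + (-1377 + 18*(-1520875) + 36*13225 - 7245) = -5167 + (-1377 - 27375750 + 476100 - 7245) = -5167 - 26908272 = -26913439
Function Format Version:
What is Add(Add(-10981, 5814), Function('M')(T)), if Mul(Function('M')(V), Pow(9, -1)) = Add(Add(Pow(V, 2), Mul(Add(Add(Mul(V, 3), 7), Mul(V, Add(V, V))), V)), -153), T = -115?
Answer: -26913439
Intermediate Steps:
Function('M')(V) = Add(-1377, Mul(9, Pow(V, 2)), Mul(9, V, Add(7, Mul(2, Pow(V, 2)), Mul(3, V)))) (Function('M')(V) = Mul(9, Add(Add(Pow(V, 2), Mul(Add(Add(Mul(V, 3), 7), Mul(V, Add(V, V))), V)), -153)) = Mul(9, Add(Add(Pow(V, 2), Mul(Add(Add(Mul(3, V), 7), Mul(V, Mul(2, V))), V)), -153)) = Mul(9, Add(Add(Pow(V, 2), Mul(Add(Add(7, Mul(3, V)), Mul(2, Pow(V, 2))), V)), -153)) = Mul(9, Add(Add(Pow(V, 2), Mul(Add(7, Mul(2, Pow(V, 2)), Mul(3, V)), V)), -153)) = Mul(9, Add(Add(Pow(V, 2), Mul(V, Add(7, Mul(2, Pow(V, 2)), Mul(3, V)))), -153)) = Mul(9, Add(-153, Pow(V, 2), Mul(V, Add(7, Mul(2, Pow(V, 2)), Mul(3, V))))) = Add(-1377, Mul(9, Pow(V, 2)), Mul(9, V, Add(7, Mul(2, Pow(V, 2)), Mul(3, V)))))
Add(Add(-10981, 5814), Function('M')(T)) = Add(Add(-10981, 5814), Add(-1377, Mul(18, Pow(-115, 3)), Mul(36, Pow(-115, 2)), Mul(63, -115))) = Add(-5167, Add(-1377, Mul(18, -1520875), Mul(36, 13225), -7245)) = Add(-5167, Add(-1377, -27375750, 476100, -7245)) = Add(-5167, -26908272) = -26913439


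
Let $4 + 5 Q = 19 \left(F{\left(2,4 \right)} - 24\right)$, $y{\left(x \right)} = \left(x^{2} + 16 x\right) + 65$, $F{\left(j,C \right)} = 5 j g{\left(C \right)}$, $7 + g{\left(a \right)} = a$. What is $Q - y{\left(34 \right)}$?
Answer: $-1971$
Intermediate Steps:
$g{\left(a \right)} = -7 + a$
$F{\left(j,C \right)} = 5 j \left(-7 + C\right)$
$y{\left(x \right)} = 65 + x^{2} + 16 x$
$Q = -206$ ($Q = - \frac{4}{5} + \frac{19 \left(5 \cdot 2 \left(-7 + 4\right) - 24\right)}{5} = - \frac{4}{5} + \frac{19 \left(5 \cdot 2 \left(-3\right) - 24\right)}{5} = - \frac{4}{5} + \frac{19 \left(-30 - 24\right)}{5} = - \frac{4}{5} + \frac{19 \left(-54\right)}{5} = - \frac{4}{5} + \frac{1}{5} \left(-1026\right) = - \frac{4}{5} - \frac{1026}{5} = -206$)
$Q - y{\left(34 \right)} = -206 - \left(65 + 34^{2} + 16 \cdot 34\right) = -206 - \left(65 + 1156 + 544\right) = -206 - 1765 = -1971$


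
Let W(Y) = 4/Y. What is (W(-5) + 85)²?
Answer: 177241/25 ≈ 7089.6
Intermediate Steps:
(W(-5) + 85)² = (4/(-5) + 85)² = (4*(-⅕) + 85)² = (-⅘ + 85)² = (421/5)² = 177241/25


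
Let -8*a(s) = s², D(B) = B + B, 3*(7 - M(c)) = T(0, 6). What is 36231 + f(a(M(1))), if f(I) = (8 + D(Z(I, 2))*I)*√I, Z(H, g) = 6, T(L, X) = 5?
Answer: 36231 - 416*I*√2/9 ≈ 36231.0 - 65.368*I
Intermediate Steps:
M(c) = 16/3 (M(c) = 7 - ⅓*5 = 7 - 5/3 = 16/3)
D(B) = 2*B
a(s) = -s²/8
f(I) = √I*(8 + 12*I) (f(I) = (8 + (2*6)*I)*√I = (8 + 12*I)*√I = √I*(8 + 12*I))
36231 + f(a(M(1))) = 36231 + √(-(16/3)²/8)*(8 + 12*(-(16/3)²/8)) = 36231 + √(-⅛*256/9)*(8 + 12*(-⅛*256/9)) = 36231 + √(-32/9)*(8 + 12*(-32/9)) = 36231 + (4*I*√2/3)*(8 - 128/3) = 36231 + (4*I*√2/3)*(-104/3) = 36231 - 416*I*√2/9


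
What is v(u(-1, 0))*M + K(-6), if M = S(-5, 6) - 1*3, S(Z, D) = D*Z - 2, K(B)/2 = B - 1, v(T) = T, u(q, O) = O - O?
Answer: -14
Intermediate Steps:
u(q, O) = 0
K(B) = -2 + 2*B (K(B) = 2*(B - 1) = 2*(-1 + B) = -2 + 2*B)
S(Z, D) = -2 + D*Z
M = -35 (M = (-2 + 6*(-5)) - 1*3 = (-2 - 30) - 3 = -32 - 3 = -35)
v(u(-1, 0))*M + K(-6) = 0*(-35) + (-2 + 2*(-6)) = 0 + (-2 - 12) = 0 - 14 = -14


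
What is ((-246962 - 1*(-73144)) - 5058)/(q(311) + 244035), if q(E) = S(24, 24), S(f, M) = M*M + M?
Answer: -178876/244635 ≈ -0.73120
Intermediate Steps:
S(f, M) = M + M**2 (S(f, M) = M**2 + M = M + M**2)
q(E) = 600 (q(E) = 24*(1 + 24) = 24*25 = 600)
((-246962 - 1*(-73144)) - 5058)/(q(311) + 244035) = ((-246962 - 1*(-73144)) - 5058)/(600 + 244035) = ((-246962 + 73144) - 5058)/244635 = (-173818 - 5058)*(1/244635) = -178876*1/244635 = -178876/244635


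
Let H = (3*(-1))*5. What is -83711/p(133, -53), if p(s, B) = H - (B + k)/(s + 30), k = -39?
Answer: 13644893/2353 ≈ 5798.9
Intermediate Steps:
H = -15 (H = -3*5 = -15)
p(s, B) = -15 - (-39 + B)/(30 + s) (p(s, B) = -15 - (B - 39)/(s + 30) = -15 - (-39 + B)/(30 + s))
-83711/p(133, -53) = -83711*(30 + 133)/(-411 - 1*(-53) - 15*133) = -83711*163/(-411 + 53 - 1995) = -83711/((1/163)*(-2353)) = -83711/(-2353/163) = -83711*(-163/2353) = 13644893/2353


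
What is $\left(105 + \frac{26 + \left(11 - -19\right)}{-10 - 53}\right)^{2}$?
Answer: $\frac{877969}{81} \approx 10839.0$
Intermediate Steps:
$\left(105 + \frac{26 + \left(11 - -19\right)}{-10 - 53}\right)^{2} = \left(105 + \frac{26 + \left(11 + 19\right)}{-63}\right)^{2} = \left(105 + \left(26 + 30\right) \left(- \frac{1}{63}\right)\right)^{2} = \left(105 + 56 \left(- \frac{1}{63}\right)\right)^{2} = \left(105 - \frac{8}{9}\right)^{2} = \left(\frac{937}{9}\right)^{2} = \frac{877969}{81}$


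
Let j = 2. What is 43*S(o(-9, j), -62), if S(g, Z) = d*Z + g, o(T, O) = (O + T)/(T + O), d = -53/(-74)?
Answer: -69058/37 ≈ -1866.4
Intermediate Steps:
d = 53/74 (d = -53*(-1/74) = 53/74 ≈ 0.71622)
o(T, O) = 1 (o(T, O) = (O + T)/(O + T) = 1)
S(g, Z) = g + 53*Z/74 (S(g, Z) = 53*Z/74 + g = g + 53*Z/74)
43*S(o(-9, j), -62) = 43*(1 + (53/74)*(-62)) = 43*(1 - 1643/37) = 43*(-1606/37) = -69058/37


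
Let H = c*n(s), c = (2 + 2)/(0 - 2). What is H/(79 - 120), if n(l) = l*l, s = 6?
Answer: 72/41 ≈ 1.7561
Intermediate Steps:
n(l) = l**2
c = -2 (c = 4/(-2) = 4*(-1/2) = -2)
H = -72 (H = -2*6**2 = -2*36 = -72)
H/(79 - 120) = -72/(79 - 120) = -72/(-41) = -72*(-1/41) = 72/41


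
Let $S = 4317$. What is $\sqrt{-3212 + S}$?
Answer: $\sqrt{1105} \approx 33.242$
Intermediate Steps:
$\sqrt{-3212 + S} = \sqrt{-3212 + 4317} = \sqrt{1105}$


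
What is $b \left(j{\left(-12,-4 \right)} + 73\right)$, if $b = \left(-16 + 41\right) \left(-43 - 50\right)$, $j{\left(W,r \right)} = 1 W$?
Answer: $-141825$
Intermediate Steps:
$j{\left(W,r \right)} = W$
$b = -2325$ ($b = 25 \left(-93\right) = -2325$)
$b \left(j{\left(-12,-4 \right)} + 73\right) = - 2325 \left(-12 + 73\right) = \left(-2325\right) 61 = -141825$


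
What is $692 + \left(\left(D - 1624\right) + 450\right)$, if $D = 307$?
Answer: $-175$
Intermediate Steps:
$692 + \left(\left(D - 1624\right) + 450\right) = 692 + \left(\left(307 - 1624\right) + 450\right) = 692 + \left(-1317 + 450\right) = 692 - 867 = -175$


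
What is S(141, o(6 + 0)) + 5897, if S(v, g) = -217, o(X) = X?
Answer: 5680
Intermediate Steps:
S(141, o(6 + 0)) + 5897 = -217 + 5897 = 5680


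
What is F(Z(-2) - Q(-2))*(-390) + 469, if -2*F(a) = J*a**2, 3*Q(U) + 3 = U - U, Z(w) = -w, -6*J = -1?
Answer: 1523/2 ≈ 761.50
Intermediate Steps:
J = 1/6 (J = -1/6*(-1) = 1/6 ≈ 0.16667)
Q(U) = -1 (Q(U) = -1 + (U - U)/3 = -1 + (1/3)*0 = -1 + 0 = -1)
F(a) = -a**2/12
F(Z(-2) - Q(-2))*(-390) + 469 = -(-1*(-2) - 1*(-1))**2/12*(-390) + 469 = -(2 + 1)**2/12*(-390) + 469 = -1/12*3**2*(-390) + 469 = -1/12*9*(-390) + 469 = -3/4*(-390) + 469 = 585/2 + 469 = 1523/2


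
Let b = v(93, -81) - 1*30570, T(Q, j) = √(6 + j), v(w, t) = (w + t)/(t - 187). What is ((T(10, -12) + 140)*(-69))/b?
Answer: 30820/97533 + 1541*I*√6/682731 ≈ 0.316 + 0.0055288*I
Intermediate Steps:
v(w, t) = (t + w)/(-187 + t)
b = -2048193/67 (b = (-81 + 93)/(-187 - 81) - 1*30570 = 12/(-268) - 30570 = -1/268*12 - 30570 = -3/67 - 30570 = -2048193/67 ≈ -30570.)
((T(10, -12) + 140)*(-69))/b = ((√(6 - 12) + 140)*(-69))/(-2048193/67) = ((√(-6) + 140)*(-69))*(-67/2048193) = ((I*√6 + 140)*(-69))*(-67/2048193) = ((140 + I*√6)*(-69))*(-67/2048193) = (-9660 - 69*I*√6)*(-67/2048193) = 30820/97533 + 1541*I*√6/682731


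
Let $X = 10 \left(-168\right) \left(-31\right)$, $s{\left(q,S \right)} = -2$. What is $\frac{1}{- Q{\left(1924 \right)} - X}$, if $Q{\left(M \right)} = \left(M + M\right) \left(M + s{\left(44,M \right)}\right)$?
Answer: $- \frac{1}{7447936} \approx -1.3427 \cdot 10^{-7}$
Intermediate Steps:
$X = 52080$ ($X = \left(-1680\right) \left(-31\right) = 52080$)
$Q{\left(M \right)} = 2 M \left(-2 + M\right)$ ($Q{\left(M \right)} = \left(M + M\right) \left(M - 2\right) = 2 M \left(-2 + M\right)$)
$\frac{1}{- Q{\left(1924 \right)} - X} = \frac{1}{- 2 \cdot 1924 \left(-2 + 1924\right) - 52080} = \frac{1}{- 2 \cdot 1924 \cdot 1922 - 52080} = \frac{1}{\left(-1\right) 7395856 - 52080} = \frac{1}{-7395856 - 52080} = \frac{1}{-7447936} = - \frac{1}{7447936}$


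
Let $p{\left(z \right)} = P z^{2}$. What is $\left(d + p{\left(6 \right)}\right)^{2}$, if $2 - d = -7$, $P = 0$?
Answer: $81$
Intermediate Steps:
$p{\left(z \right)} = 0$ ($p{\left(z \right)} = 0 z^{2} = 0$)
$d = 9$ ($d = 2 - -7 = 2 + 7 = 9$)
$\left(d + p{\left(6 \right)}\right)^{2} = \left(9 + 0\right)^{2} = 9^{2} = 81$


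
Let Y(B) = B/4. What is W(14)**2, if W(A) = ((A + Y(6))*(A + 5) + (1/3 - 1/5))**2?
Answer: 6103972039782241/810000 ≈ 7.5358e+9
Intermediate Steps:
Y(B) = B/4 (Y(B) = B*(1/4) = B/4)
W(A) = (2/15 + (5 + A)*(3/2 + A))**2 (W(A) = ((A + (1/4)*6)*(A + 5) + (1/3 - 1/5))**2 = ((A + 3/2)*(5 + A) + (1*(1/3) - 1*1/5))**2 = ((3/2 + A)*(5 + A) + (1/3 - 1/5))**2 = ((5 + A)*(3/2 + A) + 2/15)**2 = (2/15 + (5 + A)*(3/2 + A))**2)
W(14)**2 = ((229 + 30*14**2 + 195*14)**2/900)**2 = ((229 + 30*196 + 2730)**2/900)**2 = ((229 + 5880 + 2730)**2/900)**2 = ((1/900)*8839**2)**2 = ((1/900)*78127921)**2 = (78127921/900)**2 = 6103972039782241/810000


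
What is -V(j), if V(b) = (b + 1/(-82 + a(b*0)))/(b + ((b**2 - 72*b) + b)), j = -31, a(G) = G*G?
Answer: 2543/256742 ≈ 0.0099049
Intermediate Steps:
a(G) = G**2
V(b) = (-1/82 + b)/(b**2 - 70*b) (V(b) = (b + 1/(-82 + (b*0)**2))/(b + ((b**2 - 72*b) + b)) = (b + 1/(-82 + 0**2))/(b + (b**2 - 71*b)) = (b + 1/(-82 + 0))/(b**2 - 70*b) = (b + 1/(-82))/(b**2 - 70*b) = (b - 1/82)/(b**2 - 70*b) = (-1/82 + b)/(b**2 - 70*b))
-V(j) = -(-1/82 - 31)/((-31)*(-70 - 31)) = -(-1)*(-2543)/(31*(-101)*82) = -(-1)*(-1)*(-2543)/(31*101*82) = -1*(-2543/256742) = 2543/256742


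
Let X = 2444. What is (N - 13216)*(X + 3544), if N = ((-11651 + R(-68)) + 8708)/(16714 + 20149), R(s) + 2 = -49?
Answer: -2917260199176/36863 ≈ -7.9138e+7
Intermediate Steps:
R(s) = -51 (R(s) = -2 - 49 = -51)
N = -2994/36863 (N = ((-11651 - 51) + 8708)/(16714 + 20149) = (-11702 + 8708)/36863 = -2994*1/36863 = -2994/36863 ≈ -0.081220)
(N - 13216)*(X + 3544) = (-2994/36863 - 13216)*(2444 + 3544) = -487184402/36863*5988 = -2917260199176/36863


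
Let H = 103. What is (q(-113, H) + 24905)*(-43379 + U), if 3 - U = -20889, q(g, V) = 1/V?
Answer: -57684012192/103 ≈ -5.6004e+8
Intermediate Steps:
U = 20892 (U = 3 - 1*(-20889) = 3 + 20889 = 20892)
(q(-113, H) + 24905)*(-43379 + U) = (1/103 + 24905)*(-43379 + 20892) = (1/103 + 24905)*(-22487) = (2565216/103)*(-22487) = -57684012192/103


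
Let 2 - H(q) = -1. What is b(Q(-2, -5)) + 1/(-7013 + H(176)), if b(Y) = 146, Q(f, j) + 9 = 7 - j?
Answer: 1023459/7010 ≈ 146.00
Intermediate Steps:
H(q) = 3 (H(q) = 2 - 1*(-1) = 2 + 1 = 3)
Q(f, j) = -2 - j (Q(f, j) = -9 + (7 - j) = -2 - j)
b(Q(-2, -5)) + 1/(-7013 + H(176)) = 146 + 1/(-7013 + 3) = 146 + 1/(-7010) = 146 - 1/7010 = 1023459/7010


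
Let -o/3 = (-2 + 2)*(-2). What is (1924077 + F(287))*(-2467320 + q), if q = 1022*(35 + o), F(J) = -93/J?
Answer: -1342726240089300/287 ≈ -4.6785e+12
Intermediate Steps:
o = 0 (o = -3*(-2 + 2)*(-2) = -0*(-2) = -3*0 = 0)
q = 35770 (q = 1022*(35 + 0) = 1022*35 = 35770)
(1924077 + F(287))*(-2467320 + q) = (1924077 - 93/287)*(-2467320 + 35770) = (1924077 - 93*1/287)*(-2431550) = (1924077 - 93/287)*(-2431550) = (552210006/287)*(-2431550) = -1342726240089300/287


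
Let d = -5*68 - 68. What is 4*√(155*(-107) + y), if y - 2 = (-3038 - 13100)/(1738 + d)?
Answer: 72*I*√22650565/665 ≈ 515.29*I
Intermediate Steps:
d = -408 (d = -340 - 68 = -408)
y = -6739/665 (y = 2 + (-3038 - 13100)/(1738 - 408) = 2 - 16138/1330 = 2 - 16138*1/1330 = 2 - 8069/665 = -6739/665 ≈ -10.134)
4*√(155*(-107) + y) = 4*√(155*(-107) - 6739/665) = 4*√(-16585 - 6739/665) = 4*√(-11035764/665) = 4*(18*I*√22650565/665) = 72*I*√22650565/665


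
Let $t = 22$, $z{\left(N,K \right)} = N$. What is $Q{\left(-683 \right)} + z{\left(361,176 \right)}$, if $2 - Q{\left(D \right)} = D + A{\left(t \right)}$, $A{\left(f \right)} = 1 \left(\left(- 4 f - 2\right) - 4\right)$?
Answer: $1140$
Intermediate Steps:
$A{\left(f \right)} = -6 - 4 f$ ($A{\left(f \right)} = 1 \left(\left(-2 - 4 f\right) - 4\right) = 1 \left(-6 - 4 f\right) = -6 - 4 f$)
$Q{\left(D \right)} = 96 - D$ ($Q{\left(D \right)} = 2 - \left(D - 94\right) = 2 - \left(-94 + D\right) = 96 - D$)
$Q{\left(-683 \right)} + z{\left(361,176 \right)} = \left(96 - -683\right) + 361 = \left(96 + 683\right) + 361 = 779 + 361 = 1140$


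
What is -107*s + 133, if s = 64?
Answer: -6715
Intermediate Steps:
-107*s + 133 = -107*64 + 133 = -6848 + 133 = -6715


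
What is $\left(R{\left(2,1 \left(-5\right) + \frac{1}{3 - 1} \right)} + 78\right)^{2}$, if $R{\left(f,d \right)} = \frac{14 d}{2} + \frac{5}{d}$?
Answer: $\frac{667489}{324} \approx 2060.2$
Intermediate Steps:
$R{\left(f,d \right)} = \frac{5}{d} + 7 d$ ($R{\left(f,d \right)} = 14 d \frac{1}{2} + \frac{5}{d} = 7 d + \frac{5}{d} = \frac{5}{d} + 7 d$)
$\left(R{\left(2,1 \left(-5\right) + \frac{1}{3 - 1} \right)} + 78\right)^{2} = \left(\left(\frac{5}{1 \left(-5\right) + \frac{1}{3 - 1}} + 7 \left(1 \left(-5\right) + \frac{1}{3 - 1}\right)\right) + 78\right)^{2} = \left(\left(\frac{5}{-5 + \frac{1}{2}} + 7 \left(-5 + \frac{1}{2}\right)\right) + 78\right)^{2} = \left(\left(\frac{5}{- \frac{9}{2}} + 7 \left(- \frac{9}{2}\right)\right) + 78\right)^{2} = \left(\left(5 \left(- \frac{2}{9}\right) - \frac{63}{2}\right) + 78\right)^{2} = \left(\left(- \frac{10}{9} - \frac{63}{2}\right) + 78\right)^{2} = \left(- \frac{587}{18} + 78\right)^{2} = \left(\frac{817}{18}\right)^{2} = \frac{667489}{324}$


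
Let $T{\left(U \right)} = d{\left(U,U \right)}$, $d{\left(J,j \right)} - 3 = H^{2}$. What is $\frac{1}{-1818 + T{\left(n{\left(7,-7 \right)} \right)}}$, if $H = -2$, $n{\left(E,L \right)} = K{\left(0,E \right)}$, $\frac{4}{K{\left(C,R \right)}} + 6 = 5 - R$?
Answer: $- \frac{1}{1811} \approx -0.00055218$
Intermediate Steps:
$K{\left(C,R \right)} = \frac{4}{-1 - R}$ ($K{\left(C,R \right)} = \frac{4}{-6 - \left(-5 + R\right)} = \frac{4}{-1 - R}$)
$n{\left(E,L \right)} = - \frac{4}{1 + E}$
$d{\left(J,j \right)} = 7$ ($d{\left(J,j \right)} = 3 + \left(-2\right)^{2} = 3 + 4 = 7$)
$T{\left(U \right)} = 7$
$\frac{1}{-1818 + T{\left(n{\left(7,-7 \right)} \right)}} = \frac{1}{-1818 + 7} = \frac{1}{-1811} = - \frac{1}{1811}$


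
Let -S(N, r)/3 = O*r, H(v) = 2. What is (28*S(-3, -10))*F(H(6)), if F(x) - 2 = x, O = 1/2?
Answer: 1680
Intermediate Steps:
O = ½ ≈ 0.50000
S(N, r) = -3*r/2
F(x) = 2 + x
(28*S(-3, -10))*F(H(6)) = (28*(-3/2*(-10)))*(2 + 2) = (28*15)*4 = 420*4 = 1680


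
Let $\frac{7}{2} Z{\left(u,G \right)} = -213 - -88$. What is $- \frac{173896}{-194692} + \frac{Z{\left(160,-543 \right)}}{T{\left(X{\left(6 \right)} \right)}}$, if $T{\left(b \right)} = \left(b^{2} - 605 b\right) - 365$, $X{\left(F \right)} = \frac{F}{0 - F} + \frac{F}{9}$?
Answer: $\frac{556557392}{500504459} \approx 1.112$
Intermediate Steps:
$Z{\left(u,G \right)} = - \frac{250}{7}$ ($Z{\left(u,G \right)} = \frac{2 \left(-213 - -88\right)}{7} = \frac{2 \left(-213 + 88\right)}{7} = \frac{2}{7} \left(-125\right) = - \frac{250}{7}$)
$X{\left(F \right)} = -1 + \frac{F}{9}$ ($X{\left(F \right)} = \frac{F}{\left(-1\right) F} + F \frac{1}{9} = F \left(- \frac{1}{F}\right) + \frac{F}{9} = -1 + \frac{F}{9}$)
$T{\left(b \right)} = -365 + b^{2} - 605 b$
$- \frac{173896}{-194692} + \frac{Z{\left(160,-543 \right)}}{T{\left(X{\left(6 \right)} \right)}} = - \frac{173896}{-194692} - \frac{250}{7 \left(-365 + \left(-1 + \frac{1}{9} \cdot 6\right)^{2} - 605 \left(-1 + \frac{1}{9} \cdot 6\right)\right)} = \left(-173896\right) \left(- \frac{1}{194692}\right) - \frac{250}{7 \left(-365 + \left(-1 + \frac{2}{3}\right)^{2} - 605 \left(-1 + \frac{2}{3}\right)\right)} = \frac{43474}{48673} - \frac{250}{7 \left(-365 + \left(- \frac{1}{3}\right)^{2} - - \frac{605}{3}\right)} = \frac{43474}{48673} - \frac{250}{7 \left(-365 + \frac{1}{9} + \frac{605}{3}\right)} = \frac{43474}{48673} - \frac{250}{7 \left(- \frac{1469}{9}\right)} = \frac{43474}{48673} - - \frac{2250}{10283} = \frac{43474}{48673} + \frac{2250}{10283} = \frac{556557392}{500504459}$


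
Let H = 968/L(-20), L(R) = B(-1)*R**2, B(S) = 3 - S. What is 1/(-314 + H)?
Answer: -200/62679 ≈ -0.0031909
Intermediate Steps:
L(R) = 4*R**2 (L(R) = (3 - 1*(-1))*R**2 = (3 + 1)*R**2 = 4*R**2)
H = 121/200 (H = 968/((4*(-20)**2)) = 968/((4*400)) = 968/1600 = 968*(1/1600) = 121/200 ≈ 0.60500)
1/(-314 + H) = 1/(-314 + 121/200) = 1/(-62679/200) = -200/62679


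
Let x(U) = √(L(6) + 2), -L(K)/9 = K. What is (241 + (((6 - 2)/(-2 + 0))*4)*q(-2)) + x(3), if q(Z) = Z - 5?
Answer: 297 + 2*I*√13 ≈ 297.0 + 7.2111*I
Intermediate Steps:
L(K) = -9*K
x(U) = 2*I*√13 (x(U) = √(-9*6 + 2) = √(-54 + 2) = √(-52) = 2*I*√13)
q(Z) = -5 + Z
(241 + (((6 - 2)/(-2 + 0))*4)*q(-2)) + x(3) = (241 + (((6 - 2)/(-2 + 0))*4)*(-5 - 2)) + 2*I*√13 = (241 + ((4/(-2))*4)*(-7)) + 2*I*√13 = (241 + ((4*(-½))*4)*(-7)) + 2*I*√13 = (241 - 2*4*(-7)) + 2*I*√13 = (241 - 8*(-7)) + 2*I*√13 = (241 + 56) + 2*I*√13 = 297 + 2*I*√13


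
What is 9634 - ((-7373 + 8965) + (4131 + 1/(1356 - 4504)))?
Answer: 12311829/3148 ≈ 3911.0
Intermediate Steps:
9634 - ((-7373 + 8965) + (4131 + 1/(1356 - 4504))) = 9634 - (1592 + (4131 + 1/(-3148))) = 9634 - (1592 + (4131 - 1/3148)) = 9634 - (1592 + 13004387/3148) = 9634 - 1*18016003/3148 = 9634 - 18016003/3148 = 12311829/3148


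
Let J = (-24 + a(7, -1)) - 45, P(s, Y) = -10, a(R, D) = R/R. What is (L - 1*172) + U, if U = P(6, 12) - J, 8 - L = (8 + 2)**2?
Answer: -206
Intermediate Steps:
a(R, D) = 1
L = -92 (L = 8 - (8 + 2)**2 = 8 - 1*10**2 = 8 - 1*100 = 8 - 100 = -92)
J = -68 (J = (-24 + 1) - 45 = -23 - 45 = -68)
U = 58 (U = -10 - 1*(-68) = -10 + 68 = 58)
(L - 1*172) + U = (-92 - 1*172) + 58 = (-92 - 172) + 58 = -264 + 58 = -206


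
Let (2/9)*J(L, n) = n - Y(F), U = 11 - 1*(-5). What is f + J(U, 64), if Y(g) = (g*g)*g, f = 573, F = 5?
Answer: 597/2 ≈ 298.50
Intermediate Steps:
Y(g) = g³ (Y(g) = g²*g = g³)
U = 16 (U = 11 + 5 = 16)
J(L, n) = -1125/2 + 9*n/2 (J(L, n) = 9*(n - 1*5³)/2 = 9*(n - 1*125)/2 = 9*(n - 125)/2 = 9*(-125 + n)/2 = -1125/2 + 9*n/2)
f + J(U, 64) = 573 + (-1125/2 + (9/2)*64) = 573 + (-1125/2 + 288) = 573 - 549/2 = 597/2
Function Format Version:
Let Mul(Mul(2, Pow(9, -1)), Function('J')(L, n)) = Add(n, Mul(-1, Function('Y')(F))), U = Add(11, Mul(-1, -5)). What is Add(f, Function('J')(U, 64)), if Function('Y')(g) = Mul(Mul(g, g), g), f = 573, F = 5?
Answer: Rational(597, 2) ≈ 298.50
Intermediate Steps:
Function('Y')(g) = Pow(g, 3) (Function('Y')(g) = Mul(Pow(g, 2), g) = Pow(g, 3))
U = 16 (U = Add(11, 5) = 16)
Function('J')(L, n) = Add(Rational(-1125, 2), Mul(Rational(9, 2), n)) (Function('J')(L, n) = Mul(Rational(9, 2), Add(n, Mul(-1, Pow(5, 3)))) = Mul(Rational(9, 2), Add(n, Mul(-1, 125))) = Mul(Rational(9, 2), Add(n, -125)) = Mul(Rational(9, 2), Add(-125, n)) = Add(Rational(-1125, 2), Mul(Rational(9, 2), n)))
Add(f, Function('J')(U, 64)) = Add(573, Add(Rational(-1125, 2), Mul(Rational(9, 2), 64))) = Add(573, Add(Rational(-1125, 2), 288)) = Add(573, Rational(-549, 2)) = Rational(597, 2)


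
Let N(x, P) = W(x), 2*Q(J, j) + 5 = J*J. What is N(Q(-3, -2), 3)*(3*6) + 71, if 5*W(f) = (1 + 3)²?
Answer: 643/5 ≈ 128.60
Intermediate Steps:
W(f) = 16/5 (W(f) = (1 + 3)²/5 = (⅕)*4² = (⅕)*16 = 16/5)
Q(J, j) = -5/2 + J²/2 (Q(J, j) = -5/2 + (J*J)/2 = -5/2 + J²/2)
N(x, P) = 16/5
N(Q(-3, -2), 3)*(3*6) + 71 = 16*(3*6)/5 + 71 = (16/5)*18 + 71 = 288/5 + 71 = 643/5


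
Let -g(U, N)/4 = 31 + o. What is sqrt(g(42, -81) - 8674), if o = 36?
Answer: I*sqrt(8942) ≈ 94.562*I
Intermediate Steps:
g(U, N) = -268 (g(U, N) = -4*(31 + 36) = -4*67 = -268)
sqrt(g(42, -81) - 8674) = sqrt(-268 - 8674) = sqrt(-8942) = I*sqrt(8942)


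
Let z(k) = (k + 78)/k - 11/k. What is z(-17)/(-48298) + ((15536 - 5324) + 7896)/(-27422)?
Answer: -3716623007/5628817963 ≈ -0.66028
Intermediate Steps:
z(k) = -11/k + (78 + k)/k (z(k) = (78 + k)/k - 11/k = -11/k + (78 + k)/k)
z(-17)/(-48298) + ((15536 - 5324) + 7896)/(-27422) = ((67 - 17)/(-17))/(-48298) + ((15536 - 5324) + 7896)/(-27422) = -1/17*50*(-1/48298) + (10212 + 7896)*(-1/27422) = -50/17*(-1/48298) + 18108*(-1/27422) = 25/410533 - 9054/13711 = -3716623007/5628817963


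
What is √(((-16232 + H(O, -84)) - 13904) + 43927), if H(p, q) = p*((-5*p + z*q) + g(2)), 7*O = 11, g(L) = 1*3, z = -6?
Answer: √714193/7 ≈ 120.73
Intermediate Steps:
g(L) = 3
O = 11/7 (O = (⅐)*11 = 11/7 ≈ 1.5714)
H(p, q) = p*(3 - 6*q - 5*p) (H(p, q) = p*((-5*p - 6*q) + 3) = p*((-6*q - 5*p) + 3) = p*(3 - 6*q - 5*p))
√(((-16232 + H(O, -84)) - 13904) + 43927) = √(((-16232 + 11*(3 - 6*(-84) - 5*11/7)/7) - 13904) + 43927) = √(((-16232 + 11*(3 + 504 - 55/7)/7) - 13904) + 43927) = √(((-16232 + (11/7)*(3494/7)) - 13904) + 43927) = √(((-16232 + 38434/49) - 13904) + 43927) = √((-756934/49 - 13904) + 43927) = √(-1438230/49 + 43927) = √(714193/49) = √714193/7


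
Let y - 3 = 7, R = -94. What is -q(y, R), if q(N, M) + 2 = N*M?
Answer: 942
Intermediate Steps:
y = 10 (y = 3 + 7 = 10)
q(N, M) = -2 + M*N (q(N, M) = -2 + N*M = -2 + M*N)
-q(y, R) = -(-2 - 94*10) = -(-2 - 940) = -1*(-942) = 942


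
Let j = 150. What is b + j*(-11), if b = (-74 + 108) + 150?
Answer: -1466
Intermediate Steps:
b = 184 (b = 34 + 150 = 184)
b + j*(-11) = 184 + 150*(-11) = 184 - 1650 = -1466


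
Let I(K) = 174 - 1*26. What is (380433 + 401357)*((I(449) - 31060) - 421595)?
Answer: -353765447530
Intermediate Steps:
I(K) = 148 (I(K) = 174 - 26 = 148)
(380433 + 401357)*((I(449) - 31060) - 421595) = (380433 + 401357)*((148 - 31060) - 421595) = 781790*(-30912 - 421595) = 781790*(-452507) = -353765447530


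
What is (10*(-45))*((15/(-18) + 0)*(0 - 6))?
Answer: -2250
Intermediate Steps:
(10*(-45))*((15/(-18) + 0)*(0 - 6)) = -450*(15*(-1/18) + 0)*(-6) = -450*(-5/6 + 0)*(-6) = -(-375)*(-6) = -450*5 = -2250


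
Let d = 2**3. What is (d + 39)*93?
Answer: 4371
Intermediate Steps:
d = 8
(d + 39)*93 = (8 + 39)*93 = 47*93 = 4371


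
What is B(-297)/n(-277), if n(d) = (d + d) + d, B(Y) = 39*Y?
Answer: 3861/277 ≈ 13.939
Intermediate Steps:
n(d) = 3*d (n(d) = 2*d + d = 3*d)
B(-297)/n(-277) = (39*(-297))/((3*(-277))) = -11583/(-831) = -11583*(-1/831) = 3861/277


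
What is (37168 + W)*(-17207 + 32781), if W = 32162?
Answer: 1079745420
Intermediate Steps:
(37168 + W)*(-17207 + 32781) = (37168 + 32162)*(-17207 + 32781) = 69330*15574 = 1079745420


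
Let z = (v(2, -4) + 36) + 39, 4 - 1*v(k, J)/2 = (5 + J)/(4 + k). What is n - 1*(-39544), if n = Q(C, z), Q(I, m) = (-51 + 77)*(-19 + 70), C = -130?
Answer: 40870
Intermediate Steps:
v(k, J) = 8 - 2*(5 + J)/(4 + k)
z = 248/3 (z = (2*(11 - 1*(-4) + 4*2)/(4 + 2) + 36) + 39 = (2*(11 + 4 + 8)/6 + 36) + 39 = (2*(1/6)*23 + 36) + 39 = (23/3 + 36) + 39 = 131/3 + 39 = 248/3 ≈ 82.667)
Q(I, m) = 1326 (Q(I, m) = 26*51 = 1326)
n = 1326
n - 1*(-39544) = 1326 - 1*(-39544) = 1326 + 39544 = 40870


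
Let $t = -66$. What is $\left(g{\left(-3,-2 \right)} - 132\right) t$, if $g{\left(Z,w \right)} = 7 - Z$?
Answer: $8052$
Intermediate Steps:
$\left(g{\left(-3,-2 \right)} - 132\right) t = \left(\left(7 - -3\right) - 132\right) \left(-66\right) = \left(\left(7 + 3\right) - 132\right) \left(-66\right) = \left(10 - 132\right) \left(-66\right) = \left(-122\right) \left(-66\right) = 8052$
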